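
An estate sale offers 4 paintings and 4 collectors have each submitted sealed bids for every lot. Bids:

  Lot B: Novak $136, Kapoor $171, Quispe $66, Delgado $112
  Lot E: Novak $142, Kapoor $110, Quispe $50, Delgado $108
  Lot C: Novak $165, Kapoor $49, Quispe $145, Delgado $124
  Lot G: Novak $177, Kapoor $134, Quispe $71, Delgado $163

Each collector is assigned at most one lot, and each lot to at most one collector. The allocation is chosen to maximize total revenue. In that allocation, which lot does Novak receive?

Optimal: Novak→Lot E ($142), Kapoor→Lot B ($171), Quispe→Lot C ($145), Delgado→Lot G ($163) — total 142+171+145+163 = $621.
Row-greedy (each collector in turn takes its best remaining lot) gives $601, worse by 20.
Next-best assignment: Novak→Lot G, Kapoor→Lot B, Quispe→Lot C, Delgado→Lot E = $601.
Swapping Novak↔Quispe (Novak→Lot C $165, Quispe→Lot E $50) loses 72.
Every other assignment is strictly worse.
Novak's own top lot is Lot G ($177), but forcing Novak→Lot G and reassigning the rest optimally gives only $601 — worse by 20.

Novak receives Lot E.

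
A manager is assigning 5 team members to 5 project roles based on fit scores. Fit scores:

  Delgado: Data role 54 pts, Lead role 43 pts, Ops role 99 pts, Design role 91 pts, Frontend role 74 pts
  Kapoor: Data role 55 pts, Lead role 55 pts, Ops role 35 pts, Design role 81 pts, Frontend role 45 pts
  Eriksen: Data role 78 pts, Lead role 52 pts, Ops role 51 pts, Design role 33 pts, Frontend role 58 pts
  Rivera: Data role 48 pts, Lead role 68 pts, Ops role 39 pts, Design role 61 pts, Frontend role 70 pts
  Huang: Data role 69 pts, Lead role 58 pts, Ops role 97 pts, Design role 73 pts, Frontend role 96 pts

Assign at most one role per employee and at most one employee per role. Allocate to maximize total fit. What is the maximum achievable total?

Maximum total: 422 pts

Optimal: Delgado→Ops role (99 pts), Kapoor→Design role (81 pts), Eriksen→Data role (78 pts), Rivera→Lead role (68 pts), Huang→Frontend role (96 pts) — total 99+81+78+68+96 = 422 pts.
Row-greedy (each employee in turn takes its best remaining role) gives 386 pts, worse by 36.
Next-best assignment: Delgado→Frontend role, Kapoor→Design role, Eriksen→Data role, Rivera→Lead role, Huang→Ops role = 398 pts.
No other one-to-one assignment exceeds 422 pts.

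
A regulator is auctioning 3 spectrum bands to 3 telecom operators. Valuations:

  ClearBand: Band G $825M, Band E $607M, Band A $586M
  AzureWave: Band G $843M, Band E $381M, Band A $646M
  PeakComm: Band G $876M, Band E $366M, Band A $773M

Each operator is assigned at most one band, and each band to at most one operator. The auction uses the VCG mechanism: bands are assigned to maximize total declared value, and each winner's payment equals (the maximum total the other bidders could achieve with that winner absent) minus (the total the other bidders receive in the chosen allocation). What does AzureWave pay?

AzureWave pays $218M.

Efficient allocation: ClearBand→Band E ($607M), AzureWave→Band G ($843M), PeakComm→Band A ($773M); total welfare W = $2223M.
AzureWave receives Band G at value $843M, so the others get W − 843 = $1380M.
Without AzureWave: best allocation of the remaining 2 bidders over all 3 bands is ClearBand→Band G ($825M), PeakComm→Band A ($773M), total $1598M.
VCG payment = (others' best without AzureWave) − (others' welfare with AzureWave) = 1598 − 1380 = $218M.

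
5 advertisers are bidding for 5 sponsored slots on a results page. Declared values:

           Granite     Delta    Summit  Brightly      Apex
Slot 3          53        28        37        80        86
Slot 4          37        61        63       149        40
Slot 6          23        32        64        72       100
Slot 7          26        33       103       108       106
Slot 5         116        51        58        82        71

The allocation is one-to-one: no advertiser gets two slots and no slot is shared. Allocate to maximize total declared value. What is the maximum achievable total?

Optimal: Granite→Slot 5 ($116), Delta→Slot 3 ($28), Summit→Slot 7 ($103), Brightly→Slot 4 ($149), Apex→Slot 6 ($100) — total 116+28+103+149+100 = $496.
Next-best assignment: Granite→Slot 5, Delta→Slot 6, Summit→Slot 7, Brightly→Slot 4, Apex→Slot 3 = $486.

Maximum total: $496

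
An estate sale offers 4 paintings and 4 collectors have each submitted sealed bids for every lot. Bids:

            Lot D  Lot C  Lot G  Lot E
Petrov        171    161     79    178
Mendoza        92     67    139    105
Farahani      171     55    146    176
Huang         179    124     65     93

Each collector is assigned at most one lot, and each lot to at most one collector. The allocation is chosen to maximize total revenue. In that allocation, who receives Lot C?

Optimal: Petrov→Lot C ($161), Mendoza→Lot G ($139), Farahani→Lot E ($176), Huang→Lot D ($179) — total 161+139+176+179 = $655.
Max-entry greedy (repeatedly take the single best remaining cell) gives $570, worse by 85.
Swapping Mendoza↔Farahani (Mendoza→Lot E $105, Farahani→Lot G $146) loses 64.
Checked against all permutations: $655 is optimal.
Petrov's own top lot is Lot E ($178), but forcing Petrov→Lot E and reassigning the rest optimally gives only $612 — worse by 43.

Petrov receives Lot C.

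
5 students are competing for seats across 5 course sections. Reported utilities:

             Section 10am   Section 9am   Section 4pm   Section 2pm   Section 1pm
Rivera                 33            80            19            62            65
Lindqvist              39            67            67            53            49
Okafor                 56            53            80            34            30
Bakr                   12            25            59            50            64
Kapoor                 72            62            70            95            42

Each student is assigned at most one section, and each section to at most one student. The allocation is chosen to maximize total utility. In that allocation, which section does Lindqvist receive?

This is a one-to-one assignment (maximum-weight bipartite matching).
Optimal: Rivera→Section 9am (80 points), Lindqvist→Section 4pm (67 points), Okafor→Section 10am (56 points), Bakr→Section 1pm (64 points), Kapoor→Section 2pm (95 points) — total 80+67+56+64+95 = 362 points.
Max-entry greedy (repeatedly take the single best remaining cell) gives 358 points, worse by 4.
Lindqvist's own top section is Section 9am (67 points), but forcing Lindqvist→Section 9am and reassigning the rest optimally gives only 345 points — worse by 17.

Lindqvist receives Section 4pm.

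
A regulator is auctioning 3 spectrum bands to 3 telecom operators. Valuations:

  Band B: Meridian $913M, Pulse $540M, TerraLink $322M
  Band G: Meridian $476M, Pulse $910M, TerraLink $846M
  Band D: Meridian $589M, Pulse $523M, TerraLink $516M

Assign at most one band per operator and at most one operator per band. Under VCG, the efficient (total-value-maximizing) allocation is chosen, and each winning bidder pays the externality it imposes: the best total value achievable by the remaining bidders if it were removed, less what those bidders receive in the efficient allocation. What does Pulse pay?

Pulse pays $330M.

Efficient allocation: Meridian→Band B ($913M), Pulse→Band G ($910M), TerraLink→Band D ($516M); total welfare W = $2339M.
Pulse receives Band G at value $910M, so the others get W − 910 = $1429M.
Without Pulse: best allocation of the remaining 2 bidders over all 3 bands is Meridian→Band B ($913M), TerraLink→Band G ($846M), total $1759M.
VCG payment = (others' best without Pulse) − (others' welfare with Pulse) = 1759 − 1429 = $330M.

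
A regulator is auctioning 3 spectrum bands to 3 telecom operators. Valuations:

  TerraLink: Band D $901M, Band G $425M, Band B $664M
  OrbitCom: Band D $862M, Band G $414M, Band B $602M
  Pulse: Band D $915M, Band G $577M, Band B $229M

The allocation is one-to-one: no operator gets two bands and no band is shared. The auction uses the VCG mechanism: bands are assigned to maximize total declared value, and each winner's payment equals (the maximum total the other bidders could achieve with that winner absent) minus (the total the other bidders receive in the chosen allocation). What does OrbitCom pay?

Efficient allocation: TerraLink→Band B ($664M), OrbitCom→Band D ($862M), Pulse→Band G ($577M); total welfare W = $2103M.
OrbitCom receives Band D at value $862M, so the others get W − 862 = $1241M.
Without OrbitCom: best allocation of the remaining 2 bidders over all 3 bands is TerraLink→Band B ($664M), Pulse→Band D ($915M), total $1579M.
VCG payment = (others' best without OrbitCom) − (others' welfare with OrbitCom) = 1579 − 1241 = $338M.

OrbitCom pays $338M.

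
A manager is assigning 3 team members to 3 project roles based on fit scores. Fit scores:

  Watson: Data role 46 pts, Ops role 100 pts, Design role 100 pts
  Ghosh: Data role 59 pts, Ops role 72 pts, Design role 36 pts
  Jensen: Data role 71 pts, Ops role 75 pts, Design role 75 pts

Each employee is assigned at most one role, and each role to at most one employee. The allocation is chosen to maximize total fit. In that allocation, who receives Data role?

Jensen receives Data role.

Optimal: Watson→Design role (100 pts), Ghosh→Ops role (72 pts), Jensen→Data role (71 pts) — total 100+72+71 = 243 pts.
Column-greedy (each role in turn goes to its best remaining employee) gives 207 pts, worse by 36.
Swapping Watson↔Ghosh (Watson→Ops role 100 pts, Ghosh→Design role 36 pts) loses 36.
No other one-to-one assignment exceeds 243 pts.
Jensen's own top role is Ops role (75 pts), but forcing Jensen→Ops role and reassigning the rest optimally gives only 234 pts — worse by 9.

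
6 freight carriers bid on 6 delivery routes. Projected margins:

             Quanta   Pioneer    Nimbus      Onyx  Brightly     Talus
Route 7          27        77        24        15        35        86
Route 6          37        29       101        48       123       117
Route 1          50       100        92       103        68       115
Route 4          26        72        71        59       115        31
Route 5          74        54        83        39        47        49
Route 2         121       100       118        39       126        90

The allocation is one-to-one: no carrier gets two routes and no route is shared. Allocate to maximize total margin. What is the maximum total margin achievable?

Optimal: Quanta→Route 2 ($121k), Pioneer→Route 7 ($77k), Nimbus→Route 5 ($83k), Onyx→Route 1 ($103k), Brightly→Route 4 ($115k), Talus→Route 6 ($117k) — total 121+77+83+103+115+117 = $616k.
Column-greedy (each route in turn goes to its best remaining carrier) gives $588k, worse by 28.
Next-best assignment: Quanta→Route 5, Pioneer→Route 7, Nimbus→Route 2, Onyx→Route 1, Brightly→Route 4, Talus→Route 6 = $604k.
Every other assignment is strictly worse.

Maximum total: $616k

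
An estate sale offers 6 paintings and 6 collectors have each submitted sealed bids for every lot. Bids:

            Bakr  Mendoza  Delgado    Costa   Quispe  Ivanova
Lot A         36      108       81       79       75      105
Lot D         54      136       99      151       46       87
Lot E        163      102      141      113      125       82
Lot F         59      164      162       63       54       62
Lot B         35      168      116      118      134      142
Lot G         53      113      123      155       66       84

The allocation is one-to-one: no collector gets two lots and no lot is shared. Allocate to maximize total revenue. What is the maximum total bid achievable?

Maximum total: $855

Optimal: Bakr→Lot E ($163), Mendoza→Lot D ($136), Delgado→Lot F ($162), Costa→Lot G ($155), Quispe→Lot B ($134), Ivanova→Lot A ($105) — total 163+136+162+155+134+105 = $855.
Column-greedy (each lot in turn goes to its best remaining collector) gives $792, worse by 63.
Swapping Bakr↔Costa (Bakr→Lot G $53, Costa→Lot E $113) loses 152.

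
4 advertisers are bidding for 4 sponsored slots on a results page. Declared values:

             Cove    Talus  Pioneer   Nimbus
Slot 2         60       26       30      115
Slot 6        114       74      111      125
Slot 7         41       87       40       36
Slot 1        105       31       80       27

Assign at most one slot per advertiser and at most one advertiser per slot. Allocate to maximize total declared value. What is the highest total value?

This is a one-to-one assignment (maximum-weight bipartite matching).
Optimal: Cove→Slot 1 ($105), Talus→Slot 7 ($87), Pioneer→Slot 6 ($111), Nimbus→Slot 2 ($115) — total 105+87+111+115 = $418.
Max-entry greedy (repeatedly take the single best remaining cell) gives $347, worse by 71.
Swapping Pioneer↔Nimbus (Pioneer→Slot 2 $30, Nimbus→Slot 6 $125) loses 71.
Checked against all permutations: $418 is optimal.

Maximum total: $418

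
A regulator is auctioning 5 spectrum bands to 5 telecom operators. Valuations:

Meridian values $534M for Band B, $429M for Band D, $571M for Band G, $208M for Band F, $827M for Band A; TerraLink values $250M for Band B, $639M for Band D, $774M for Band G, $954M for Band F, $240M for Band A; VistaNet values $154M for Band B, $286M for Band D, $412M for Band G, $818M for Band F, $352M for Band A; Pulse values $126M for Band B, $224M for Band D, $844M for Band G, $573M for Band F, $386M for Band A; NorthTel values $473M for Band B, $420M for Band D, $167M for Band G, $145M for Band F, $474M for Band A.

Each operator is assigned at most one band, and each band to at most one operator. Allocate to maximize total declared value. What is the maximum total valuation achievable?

Max total: $3601M

Treat this as an assignment problem: match each operator to one band.
Optimal: Meridian→Band A ($827M), TerraLink→Band D ($639M), VistaNet→Band F ($818M), Pulse→Band G ($844M), NorthTel→Band B ($473M) — total 827+639+818+844+473 = $3601M.
Row-greedy (each operator in turn takes its best remaining band) gives $2890M, worse by 711.
Checked against all permutations: $3601M is optimal.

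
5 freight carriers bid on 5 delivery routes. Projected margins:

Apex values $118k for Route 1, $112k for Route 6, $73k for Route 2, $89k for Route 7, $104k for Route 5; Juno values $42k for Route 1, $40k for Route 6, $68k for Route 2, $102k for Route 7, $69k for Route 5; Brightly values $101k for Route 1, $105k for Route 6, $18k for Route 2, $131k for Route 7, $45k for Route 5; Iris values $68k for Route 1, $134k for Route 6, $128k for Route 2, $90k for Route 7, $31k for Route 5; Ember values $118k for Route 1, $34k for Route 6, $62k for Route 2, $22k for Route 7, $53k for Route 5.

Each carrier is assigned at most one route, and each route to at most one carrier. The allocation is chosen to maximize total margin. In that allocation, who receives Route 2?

Iris receives Route 2.

Optimal: Apex→Route 6 ($112k), Juno→Route 5 ($69k), Brightly→Route 7 ($131k), Iris→Route 2 ($128k), Ember→Route 1 ($118k) — total 112+69+131+128+118 = $558k.
Column-greedy (each route in turn goes to its best remaining carrier) gives $504k, worse by 54.
Checked against all permutations: $558k is optimal.
Iris's own top route is Route 6 ($134k), but forcing Iris→Route 6 and reassigning the rest optimally gives only $555k — worse by 3.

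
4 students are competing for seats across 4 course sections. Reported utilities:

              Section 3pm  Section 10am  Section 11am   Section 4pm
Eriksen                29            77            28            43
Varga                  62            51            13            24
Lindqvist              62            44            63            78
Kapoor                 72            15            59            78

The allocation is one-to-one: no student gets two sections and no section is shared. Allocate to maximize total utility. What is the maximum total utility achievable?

Optimal: Eriksen→Section 10am (77 points), Varga→Section 3pm (62 points), Lindqvist→Section 11am (63 points), Kapoor→Section 4pm (78 points) — total 77+62+63+78 = 280 points.
Next-best assignment: Eriksen→Section 10am, Varga→Section 3pm, Lindqvist→Section 4pm, Kapoor→Section 11am = 276 points.

Max total: 280 points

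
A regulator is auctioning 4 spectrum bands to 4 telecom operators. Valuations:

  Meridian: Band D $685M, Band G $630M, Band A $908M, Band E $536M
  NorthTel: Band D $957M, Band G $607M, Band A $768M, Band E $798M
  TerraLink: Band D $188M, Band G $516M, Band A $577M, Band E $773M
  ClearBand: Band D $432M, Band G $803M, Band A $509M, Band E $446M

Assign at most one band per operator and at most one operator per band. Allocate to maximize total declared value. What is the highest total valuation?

Max total: $3441M

Optimal: Meridian→Band A ($908M), NorthTel→Band D ($957M), TerraLink→Band E ($773M), ClearBand→Band G ($803M) — total 908+957+773+803 = $3441M.
Swapping Meridian↔NorthTel (Meridian→Band D $685M, NorthTel→Band A $768M) loses 412.
Checked against all permutations: $3441M is optimal.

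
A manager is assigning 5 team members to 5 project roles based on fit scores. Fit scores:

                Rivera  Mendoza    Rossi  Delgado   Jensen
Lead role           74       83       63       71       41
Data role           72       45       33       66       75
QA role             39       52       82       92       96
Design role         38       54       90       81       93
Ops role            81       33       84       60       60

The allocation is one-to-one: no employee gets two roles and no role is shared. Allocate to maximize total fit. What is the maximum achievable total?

Max total: 424 pts

Optimal: Rivera→Data role (72 pts), Mendoza→Lead role (83 pts), Rossi→Ops role (84 pts), Delgado→QA role (92 pts), Jensen→Design role (93 pts) — total 72+83+84+92+93 = 424 pts.
Column-greedy (each role in turn goes to its best remaining employee) gives 421 pts, worse by 3.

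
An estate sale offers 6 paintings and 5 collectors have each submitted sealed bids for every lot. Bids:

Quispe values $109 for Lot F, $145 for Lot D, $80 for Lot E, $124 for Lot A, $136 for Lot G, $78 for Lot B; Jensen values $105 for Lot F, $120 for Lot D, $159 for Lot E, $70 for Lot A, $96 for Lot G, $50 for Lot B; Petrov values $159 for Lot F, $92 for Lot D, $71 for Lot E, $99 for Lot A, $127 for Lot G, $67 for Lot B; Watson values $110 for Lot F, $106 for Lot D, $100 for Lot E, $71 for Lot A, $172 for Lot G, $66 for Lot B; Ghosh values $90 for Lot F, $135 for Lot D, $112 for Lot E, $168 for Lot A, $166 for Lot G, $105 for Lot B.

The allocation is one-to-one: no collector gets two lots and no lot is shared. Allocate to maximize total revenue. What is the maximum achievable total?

This is a one-to-one assignment (maximum-weight bipartite matching).
Optimal: Quispe→Lot D ($145), Jensen→Lot E ($159), Petrov→Lot F ($159), Watson→Lot G ($172), Ghosh→Lot A ($168) — total 145+159+159+172+168 = $803.
Next-best assignment: Quispe→Lot A, Jensen→Lot E, Petrov→Lot F, Watson→Lot G, Ghosh→Lot D = $749.
Checked against all permutations: $803 is optimal.

Maximum total: $803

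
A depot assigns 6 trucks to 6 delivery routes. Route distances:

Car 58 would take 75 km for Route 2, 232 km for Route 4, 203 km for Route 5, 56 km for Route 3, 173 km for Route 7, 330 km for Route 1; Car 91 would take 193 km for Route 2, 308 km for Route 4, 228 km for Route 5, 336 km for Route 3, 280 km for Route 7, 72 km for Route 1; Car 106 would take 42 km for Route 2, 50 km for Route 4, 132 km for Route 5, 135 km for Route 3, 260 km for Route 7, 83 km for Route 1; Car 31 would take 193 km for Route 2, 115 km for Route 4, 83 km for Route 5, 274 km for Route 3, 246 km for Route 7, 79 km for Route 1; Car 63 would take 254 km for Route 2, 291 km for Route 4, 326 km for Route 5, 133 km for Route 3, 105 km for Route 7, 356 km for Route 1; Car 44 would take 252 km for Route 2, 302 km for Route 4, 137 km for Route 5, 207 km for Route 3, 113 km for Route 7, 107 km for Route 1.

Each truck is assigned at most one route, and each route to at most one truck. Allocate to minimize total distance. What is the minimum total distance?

This is the linear assignment problem.
Optimal: Car 58→Route 2 (75 km), Car 91→Route 1 (72 km), Car 106→Route 4 (50 km), Car 31→Route 5 (83 km), Car 63→Route 3 (133 km), Car 44→Route 7 (113 km) — total 75+72+50+83+133+113 = 526 km.
Row-greedy (each truck in turn takes its cheapest remaining route) gives 660 km, worse by 134.
Next-best assignment: Car 58→Route 3, Car 91→Route 1, Car 106→Route 2, Car 31→Route 4, Car 63→Route 7, Car 44→Route 5 = 527 km.
Swapping Car 58↔Car 91 (Car 58→Route 1 330 km, Car 91→Route 2 193 km) adds 376.

Minimum total: 526 km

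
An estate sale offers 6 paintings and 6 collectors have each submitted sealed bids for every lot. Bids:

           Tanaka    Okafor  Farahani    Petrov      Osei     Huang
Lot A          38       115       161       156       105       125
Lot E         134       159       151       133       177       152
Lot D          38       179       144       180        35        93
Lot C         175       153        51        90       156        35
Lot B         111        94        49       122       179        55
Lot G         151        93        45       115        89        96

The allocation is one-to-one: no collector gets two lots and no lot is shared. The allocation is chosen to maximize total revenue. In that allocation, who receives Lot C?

Optimal: Tanaka→Lot G ($151), Okafor→Lot C ($153), Farahani→Lot A ($161), Petrov→Lot D ($180), Osei→Lot B ($179), Huang→Lot E ($152) — total 151+153+161+180+179+152 = $976.
Checked against all permutations: $976 is optimal.
Okafor's own top lot is Lot D ($179), but forcing Okafor→Lot D and reassigning the rest optimally gives only $961 — worse by 15.

Okafor receives Lot C.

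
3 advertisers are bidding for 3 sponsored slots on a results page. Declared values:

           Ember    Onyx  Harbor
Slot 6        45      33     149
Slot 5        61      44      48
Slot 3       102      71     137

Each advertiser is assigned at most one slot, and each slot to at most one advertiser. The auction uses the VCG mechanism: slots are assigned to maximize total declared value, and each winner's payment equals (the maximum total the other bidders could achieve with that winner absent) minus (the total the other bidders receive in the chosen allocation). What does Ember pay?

Efficient allocation: Ember→Slot 3 ($102), Onyx→Slot 5 ($44), Harbor→Slot 6 ($149); total welfare W = $295.
Ember receives Slot 3 at value $102, so the others get W − 102 = $193.
Without Ember: best allocation of the remaining 2 bidders over all 3 slots is Onyx→Slot 3 ($71), Harbor→Slot 6 ($149), total $220.
VCG payment = (others' best without Ember) − (others' welfare with Ember) = 220 − 193 = $27.

Ember pays $27.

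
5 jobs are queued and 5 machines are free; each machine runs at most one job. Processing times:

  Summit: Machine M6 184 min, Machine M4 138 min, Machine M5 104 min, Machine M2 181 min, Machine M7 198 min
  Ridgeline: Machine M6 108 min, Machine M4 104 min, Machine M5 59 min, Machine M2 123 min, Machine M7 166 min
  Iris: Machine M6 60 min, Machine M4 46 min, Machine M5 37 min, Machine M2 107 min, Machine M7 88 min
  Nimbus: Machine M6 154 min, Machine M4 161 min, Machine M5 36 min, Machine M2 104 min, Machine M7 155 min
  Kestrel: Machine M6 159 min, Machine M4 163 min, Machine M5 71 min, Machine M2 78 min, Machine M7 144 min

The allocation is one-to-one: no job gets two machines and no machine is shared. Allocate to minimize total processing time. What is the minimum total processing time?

Treat this as an assignment problem: match each job to one machine.
Optimal: Summit→Machine M4 (138 min), Ridgeline→Machine M6 (108 min), Iris→Machine M7 (88 min), Nimbus→Machine M5 (36 min), Kestrel→Machine M2 (78 min) — total 138+108+88+36+78 = 448 min.
Swapping Ridgeline↔Summit (Ridgeline→Machine M4 104 min, Summit→Machine M6 184 min) adds 42.

Min total: 448 min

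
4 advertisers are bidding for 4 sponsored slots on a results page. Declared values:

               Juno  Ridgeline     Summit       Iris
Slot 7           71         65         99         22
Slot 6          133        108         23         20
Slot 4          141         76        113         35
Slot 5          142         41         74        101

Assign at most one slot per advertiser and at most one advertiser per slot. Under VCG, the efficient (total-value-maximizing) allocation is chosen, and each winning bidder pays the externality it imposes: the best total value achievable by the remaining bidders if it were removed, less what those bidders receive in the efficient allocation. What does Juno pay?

Efficient allocation: Juno→Slot 4 ($141), Ridgeline→Slot 6 ($108), Summit→Slot 7 ($99), Iris→Slot 5 ($101); total welfare W = $449.
Juno receives Slot 4 at value $141, so the others get W − 141 = $308.
Without Juno: best allocation of the remaining 3 bidders over all 4 slots is Ridgeline→Slot 6 ($108), Summit→Slot 4 ($113), Iris→Slot 5 ($101), total $322.
VCG payment = (others' best without Juno) − (others' welfare with Juno) = 322 − 308 = $14.

Juno pays $14.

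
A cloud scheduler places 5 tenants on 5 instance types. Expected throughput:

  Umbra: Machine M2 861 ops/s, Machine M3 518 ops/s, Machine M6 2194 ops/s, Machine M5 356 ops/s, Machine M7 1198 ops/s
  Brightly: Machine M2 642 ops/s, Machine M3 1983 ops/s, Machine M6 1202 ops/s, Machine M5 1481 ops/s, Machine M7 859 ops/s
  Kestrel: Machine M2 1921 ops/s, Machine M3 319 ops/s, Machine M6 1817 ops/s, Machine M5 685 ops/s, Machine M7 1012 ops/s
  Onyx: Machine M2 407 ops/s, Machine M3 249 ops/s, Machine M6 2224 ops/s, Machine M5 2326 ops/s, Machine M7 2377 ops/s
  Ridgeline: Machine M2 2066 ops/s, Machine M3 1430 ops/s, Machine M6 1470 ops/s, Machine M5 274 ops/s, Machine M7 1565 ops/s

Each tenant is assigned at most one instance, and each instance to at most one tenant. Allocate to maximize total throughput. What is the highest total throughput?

Maximum total: 9989 ops/s

Optimal: Umbra→Machine M6 (2194 ops/s), Brightly→Machine M3 (1983 ops/s), Kestrel→Machine M2 (1921 ops/s), Onyx→Machine M5 (2326 ops/s), Ridgeline→Machine M7 (1565 ops/s) — total 2194+1983+1921+2326+1565 = 9989 ops/s.
Checked against all permutations: 9989 ops/s is optimal.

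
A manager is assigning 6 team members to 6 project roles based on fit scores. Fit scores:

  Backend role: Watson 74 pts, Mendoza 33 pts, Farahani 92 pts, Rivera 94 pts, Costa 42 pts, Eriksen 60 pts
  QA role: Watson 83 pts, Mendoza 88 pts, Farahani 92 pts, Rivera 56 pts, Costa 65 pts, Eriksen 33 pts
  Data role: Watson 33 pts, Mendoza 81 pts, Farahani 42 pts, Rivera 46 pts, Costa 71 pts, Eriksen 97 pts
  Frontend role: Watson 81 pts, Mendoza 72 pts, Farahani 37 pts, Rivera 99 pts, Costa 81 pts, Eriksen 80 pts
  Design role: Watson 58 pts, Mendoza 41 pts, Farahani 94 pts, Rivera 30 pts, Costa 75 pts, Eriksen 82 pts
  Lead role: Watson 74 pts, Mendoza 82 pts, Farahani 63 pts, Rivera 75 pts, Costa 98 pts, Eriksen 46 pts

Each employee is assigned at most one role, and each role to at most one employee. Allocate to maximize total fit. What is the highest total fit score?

This is the linear assignment problem.
Optimal: Watson→Frontend role (81 pts), Mendoza→QA role (88 pts), Farahani→Design role (94 pts), Rivera→Backend role (94 pts), Costa→Lead role (98 pts), Eriksen→Data role (97 pts) — total 81+88+94+94+98+97 = 552 pts.
Max-entry greedy (repeatedly take the single best remaining cell) gives 550 pts, worse by 2.
Next-best assignment: Watson→Backend role, Mendoza→QA role, Farahani→Design role, Rivera→Frontend role, Costa→Lead role, Eriksen→Data role = 550 pts.
Swapping Farahani↔Mendoza (Farahani→QA role 92 pts, Mendoza→Design role 41 pts) loses 49.

Max total: 552 pts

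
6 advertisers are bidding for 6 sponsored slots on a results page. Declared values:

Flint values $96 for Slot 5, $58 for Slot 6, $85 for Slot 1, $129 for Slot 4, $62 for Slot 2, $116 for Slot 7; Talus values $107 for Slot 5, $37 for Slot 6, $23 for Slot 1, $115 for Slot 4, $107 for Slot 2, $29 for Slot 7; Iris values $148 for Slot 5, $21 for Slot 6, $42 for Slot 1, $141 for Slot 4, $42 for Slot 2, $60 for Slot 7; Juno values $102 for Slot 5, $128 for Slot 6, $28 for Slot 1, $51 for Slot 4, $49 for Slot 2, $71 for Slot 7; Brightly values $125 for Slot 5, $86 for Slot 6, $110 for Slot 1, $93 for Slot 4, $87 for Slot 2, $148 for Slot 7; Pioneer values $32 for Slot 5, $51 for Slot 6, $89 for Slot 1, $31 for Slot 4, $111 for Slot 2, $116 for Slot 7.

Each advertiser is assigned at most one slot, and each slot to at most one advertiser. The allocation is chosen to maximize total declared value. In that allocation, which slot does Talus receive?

Talus receives Slot 2.

Optimal: Flint→Slot 4 ($129), Talus→Slot 2 ($107), Iris→Slot 5 ($148), Juno→Slot 6 ($128), Brightly→Slot 7 ($148), Pioneer→Slot 1 ($89) — total 129+107+148+128+148+89 = $749.
Next-best assignment: Flint→Slot 4, Talus→Slot 2, Iris→Slot 5, Juno→Slot 6, Brightly→Slot 1, Pioneer→Slot 7 = $738.
Talus's own top slot is Slot 4 ($115), but forcing Talus→Slot 4 and reassigning the rest optimally gives only $735 — worse by 14.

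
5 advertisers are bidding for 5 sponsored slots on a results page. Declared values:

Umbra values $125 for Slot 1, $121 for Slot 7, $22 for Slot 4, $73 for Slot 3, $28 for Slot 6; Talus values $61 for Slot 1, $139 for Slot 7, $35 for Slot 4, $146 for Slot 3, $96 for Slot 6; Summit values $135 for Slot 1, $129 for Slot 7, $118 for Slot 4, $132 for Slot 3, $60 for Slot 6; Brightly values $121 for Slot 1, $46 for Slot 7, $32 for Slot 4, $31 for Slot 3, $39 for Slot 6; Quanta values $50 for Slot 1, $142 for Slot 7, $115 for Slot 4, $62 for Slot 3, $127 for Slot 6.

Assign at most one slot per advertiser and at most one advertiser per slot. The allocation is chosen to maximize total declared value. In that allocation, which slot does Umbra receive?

Optimal: Umbra→Slot 7 ($121), Talus→Slot 3 ($146), Summit→Slot 4 ($118), Brightly→Slot 1 ($121), Quanta→Slot 6 ($127) — total 121+146+118+121+127 = $633.
Next-best assignment: Umbra→Slot 7, Talus→Slot 6, Summit→Slot 3, Brightly→Slot 1, Quanta→Slot 4 = $585.
Checked against all permutations: $633 is optimal.
Umbra's own top slot is Slot 1 ($125), but forcing Umbra→Slot 1 and reassigning the rest optimally gives only $570 — worse by 63.

Umbra receives Slot 7.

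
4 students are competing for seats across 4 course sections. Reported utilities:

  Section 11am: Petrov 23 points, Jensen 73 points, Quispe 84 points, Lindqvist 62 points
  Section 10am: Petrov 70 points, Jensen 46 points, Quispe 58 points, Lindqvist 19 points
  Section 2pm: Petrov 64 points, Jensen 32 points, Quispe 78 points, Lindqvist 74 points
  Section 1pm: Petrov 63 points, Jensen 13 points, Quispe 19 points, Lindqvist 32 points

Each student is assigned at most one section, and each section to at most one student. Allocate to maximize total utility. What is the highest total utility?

This is the linear assignment problem.
Optimal: Petrov→Section 1pm (63 points), Jensen→Section 11am (73 points), Quispe→Section 10am (58 points), Lindqvist→Section 2pm (74 points) — total 63+73+58+74 = 268 points.
Max-entry greedy (repeatedly take the single best remaining cell) gives 241 points, worse by 27.
Next-best assignment: Petrov→Section 1pm, Jensen→Section 10am, Quispe→Section 11am, Lindqvist→Section 2pm = 267 points.
Swapping Jensen↔Quispe (Jensen→Section 10am 46 points, Quispe→Section 11am 84 points) loses 1.
Every other assignment is strictly worse.

Max total: 268 points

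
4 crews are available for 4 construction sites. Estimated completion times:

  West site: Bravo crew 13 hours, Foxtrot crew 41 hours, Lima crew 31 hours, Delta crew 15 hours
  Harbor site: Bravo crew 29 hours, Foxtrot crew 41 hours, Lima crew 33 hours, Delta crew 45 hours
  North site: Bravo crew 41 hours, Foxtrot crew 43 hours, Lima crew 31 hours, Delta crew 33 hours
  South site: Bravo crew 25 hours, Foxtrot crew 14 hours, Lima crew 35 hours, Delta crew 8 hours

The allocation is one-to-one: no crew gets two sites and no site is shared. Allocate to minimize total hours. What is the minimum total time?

Min total: 89 hours

This is the linear assignment problem.
Optimal: Bravo crew→Harbor site (29 hours), Foxtrot crew→South site (14 hours), Lima crew→North site (31 hours), Delta crew→West site (15 hours) — total 29+14+31+15 = 89 hours.
Row-greedy (each crew in turn takes its cheapest remaining site) gives 103 hours, worse by 14.
Checked against all permutations: 89 hours is optimal.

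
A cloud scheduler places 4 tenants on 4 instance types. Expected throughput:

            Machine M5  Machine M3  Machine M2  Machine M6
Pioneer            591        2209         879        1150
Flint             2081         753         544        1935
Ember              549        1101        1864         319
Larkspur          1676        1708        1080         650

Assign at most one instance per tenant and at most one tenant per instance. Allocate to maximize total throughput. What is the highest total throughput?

This is a one-to-one assignment (maximum-weight bipartite matching).
Optimal: Pioneer→Machine M3 (2209 ops/s), Flint→Machine M6 (1935 ops/s), Ember→Machine M2 (1864 ops/s), Larkspur→Machine M5 (1676 ops/s) — total 2209+1935+1864+1676 = 7684 ops/s.
Row-greedy (each tenant in turn takes its best remaining instance) gives 6804 ops/s, worse by 880.
Next-best assignment: Pioneer→Machine M3, Flint→Machine M5, Ember→Machine M2, Larkspur→Machine M6 = 6804 ops/s.
Every other assignment is strictly worse.

Max total: 7684 ops/s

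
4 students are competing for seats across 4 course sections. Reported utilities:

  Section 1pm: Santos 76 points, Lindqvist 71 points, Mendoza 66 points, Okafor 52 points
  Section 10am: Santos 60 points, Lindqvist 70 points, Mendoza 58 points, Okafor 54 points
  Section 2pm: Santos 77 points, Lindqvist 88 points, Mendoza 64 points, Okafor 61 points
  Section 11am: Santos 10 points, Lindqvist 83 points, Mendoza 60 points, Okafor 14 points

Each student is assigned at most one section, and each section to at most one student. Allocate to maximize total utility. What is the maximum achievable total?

Max total: 280 points

Optimal: Santos→Section 2pm (77 points), Lindqvist→Section 11am (83 points), Mendoza→Section 1pm (66 points), Okafor→Section 10am (54 points) — total 77+83+66+54 = 280 points.
Column-greedy (each section in turn goes to its best remaining student) gives 224 points, worse by 56.
Next-best assignment: Santos→Section 1pm, Lindqvist→Section 2pm, Mendoza→Section 11am, Okafor→Section 10am = 278 points.
Swapping Okafor↔Mendoza (Okafor→Section 1pm 52 points, Mendoza→Section 10am 58 points) loses 10.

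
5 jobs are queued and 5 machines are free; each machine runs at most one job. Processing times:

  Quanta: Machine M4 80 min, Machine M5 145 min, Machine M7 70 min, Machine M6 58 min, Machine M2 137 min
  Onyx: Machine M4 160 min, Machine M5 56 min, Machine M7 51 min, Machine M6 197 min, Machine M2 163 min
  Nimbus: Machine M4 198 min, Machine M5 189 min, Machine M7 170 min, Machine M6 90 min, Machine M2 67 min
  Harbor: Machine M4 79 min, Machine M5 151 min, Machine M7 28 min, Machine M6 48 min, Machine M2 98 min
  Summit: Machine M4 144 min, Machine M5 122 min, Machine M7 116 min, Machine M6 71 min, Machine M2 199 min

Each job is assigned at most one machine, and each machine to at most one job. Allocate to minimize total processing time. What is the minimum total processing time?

Min total: 302 min

Optimal: Quanta→Machine M4 (80 min), Onyx→Machine M5 (56 min), Nimbus→Machine M2 (67 min), Harbor→Machine M7 (28 min), Summit→Machine M6 (71 min) — total 80+56+67+28+71 = 302 min.
Row-greedy (each job in turn takes its cheapest remaining machine) gives 377 min, worse by 75.
Next-best assignment: Quanta→Machine M7, Onyx→Machine M5, Nimbus→Machine M2, Harbor→Machine M4, Summit→Machine M6 = 343 min.
Swapping Quanta↔Harbor (Quanta→Machine M7 70 min, Harbor→Machine M4 79 min) adds 41.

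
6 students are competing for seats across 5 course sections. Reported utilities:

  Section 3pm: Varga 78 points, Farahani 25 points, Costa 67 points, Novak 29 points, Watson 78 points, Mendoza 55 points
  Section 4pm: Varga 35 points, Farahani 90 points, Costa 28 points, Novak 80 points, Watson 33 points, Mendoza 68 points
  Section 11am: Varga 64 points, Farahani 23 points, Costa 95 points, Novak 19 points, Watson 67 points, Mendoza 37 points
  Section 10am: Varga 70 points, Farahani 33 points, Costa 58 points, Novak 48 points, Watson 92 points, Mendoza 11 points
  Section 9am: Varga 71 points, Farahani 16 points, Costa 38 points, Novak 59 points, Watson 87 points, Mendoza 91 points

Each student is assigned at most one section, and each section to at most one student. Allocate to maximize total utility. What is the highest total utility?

Optimal: Varga→Section 3pm (78 points), Farahani→Section 4pm (90 points), Costa→Section 11am (95 points), Watson→Section 10am (92 points), Mendoza→Section 9am (91 points) — total 78+90+95+92+91 = 446 points.
Row-greedy (each student in turn takes its best remaining section) gives 414 points, worse by 32.
Next-best assignment: Varga→Section 3pm, Novak→Section 4pm, Costa→Section 11am, Watson→Section 10am, Mendoza→Section 9am = 436 points.
Swapping Farahani↔Varga (Farahani→Section 3pm 25 points, Varga→Section 4pm 35 points) loses 108.

Max total: 446 points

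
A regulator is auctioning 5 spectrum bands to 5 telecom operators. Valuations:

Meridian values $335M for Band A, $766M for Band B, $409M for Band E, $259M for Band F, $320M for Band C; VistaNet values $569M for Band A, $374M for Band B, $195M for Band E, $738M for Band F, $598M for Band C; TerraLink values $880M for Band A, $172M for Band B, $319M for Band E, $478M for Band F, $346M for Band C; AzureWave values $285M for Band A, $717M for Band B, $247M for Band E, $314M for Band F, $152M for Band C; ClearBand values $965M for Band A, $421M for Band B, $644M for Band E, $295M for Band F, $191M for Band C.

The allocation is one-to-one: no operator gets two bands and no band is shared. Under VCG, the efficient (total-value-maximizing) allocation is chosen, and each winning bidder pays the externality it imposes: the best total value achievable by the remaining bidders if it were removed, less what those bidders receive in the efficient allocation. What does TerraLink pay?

Efficient allocation: Meridian→Band C ($320M), VistaNet→Band F ($738M), TerraLink→Band A ($880M), AzureWave→Band B ($717M), ClearBand→Band E ($644M); total welfare W = $3299M.
TerraLink receives Band A at value $880M, so the others get W − 880 = $2419M.
Without TerraLink: best allocation of the remaining 4 bidders over all 5 bands is Meridian→Band E ($409M), VistaNet→Band F ($738M), AzureWave→Band B ($717M), ClearBand→Band A ($965M), total $2829M.
VCG payment = (others' best without TerraLink) − (others' welfare with TerraLink) = 2829 − 2419 = $410M.

TerraLink pays $410M.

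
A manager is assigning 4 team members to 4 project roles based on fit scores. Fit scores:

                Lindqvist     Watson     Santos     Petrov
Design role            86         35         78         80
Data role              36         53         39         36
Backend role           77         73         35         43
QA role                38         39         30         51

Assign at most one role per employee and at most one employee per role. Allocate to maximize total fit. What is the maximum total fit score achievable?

Optimal: Lindqvist→Backend role (77 pts), Watson→Data role (53 pts), Santos→Design role (78 pts), Petrov→QA role (51 pts) — total 77+53+78+51 = 259 pts.
Column-greedy (each role in turn goes to its best remaining employee) gives 212 pts, worse by 47.

Maximum total: 259 pts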